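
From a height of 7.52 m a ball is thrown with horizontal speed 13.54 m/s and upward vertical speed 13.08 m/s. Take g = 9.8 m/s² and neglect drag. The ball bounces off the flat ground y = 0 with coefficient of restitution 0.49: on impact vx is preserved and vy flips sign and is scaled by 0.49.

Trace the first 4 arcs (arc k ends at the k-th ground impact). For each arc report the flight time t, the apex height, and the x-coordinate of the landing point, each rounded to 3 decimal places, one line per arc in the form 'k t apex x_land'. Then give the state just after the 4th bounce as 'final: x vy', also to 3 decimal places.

Arc 1: start y=7.520, vy=13.080 → t=3.156, apex=16.249, x_land=42.728, impact vy=-17.846
  bounce: vy ← 0.49·17.846 = 8.745
Arc 2: start y=0.000, vy=8.745 → t=1.785, apex=3.901, x_land=66.892, impact vy=-8.745
  bounce: vy ← 0.49·8.745 = 4.285
Arc 3: start y=0.000, vy=4.285 → t=0.874, apex=0.937, x_land=78.732, impact vy=-4.285
  bounce: vy ← 0.49·4.285 = 2.100
Arc 4: start y=0.000, vy=2.100 → t=0.428, apex=0.225, x_land=84.533, impact vy=-2.100
  bounce: vy ← 0.49·2.100 = 1.029

1 3.156 16.249 42.728
2 1.785 3.901 66.892
3 0.874 0.937 78.732
4 0.428 0.225 84.533
final: 84.533 1.029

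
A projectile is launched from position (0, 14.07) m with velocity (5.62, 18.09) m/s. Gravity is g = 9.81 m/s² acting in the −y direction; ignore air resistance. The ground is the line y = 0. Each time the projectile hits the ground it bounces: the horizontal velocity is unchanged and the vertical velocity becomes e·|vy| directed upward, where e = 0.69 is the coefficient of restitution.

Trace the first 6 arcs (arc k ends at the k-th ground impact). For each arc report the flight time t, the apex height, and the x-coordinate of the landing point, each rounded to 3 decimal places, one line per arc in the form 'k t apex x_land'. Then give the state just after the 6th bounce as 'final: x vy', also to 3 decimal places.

1 4.348 30.749 24.435
2 3.455 14.640 43.853
3 2.384 6.970 57.252
4 1.645 3.318 66.497
5 1.135 1.580 72.876
6 0.783 0.752 77.278
final: 77.278 2.651

Arc 1: start y=14.070, vy=18.090 → t=4.348, apex=30.749, x_land=24.435, impact vy=-24.562
  bounce: vy ← 0.69·24.562 = 16.948
Arc 2: start y=0.000, vy=16.948 → t=3.455, apex=14.640, x_land=43.853, impact vy=-16.948
  bounce: vy ← 0.69·16.948 = 11.694
Arc 3: start y=0.000, vy=11.694 → t=2.384, apex=6.970, x_land=57.252, impact vy=-11.694
  bounce: vy ← 0.69·11.694 = 8.069
Arc 4: start y=0.000, vy=8.069 → t=1.645, apex=3.318, x_land=66.497, impact vy=-8.069
  bounce: vy ← 0.69·8.069 = 5.568
Arc 5: start y=0.000, vy=5.568 → t=1.135, apex=1.580, x_land=72.876, impact vy=-5.568
  bounce: vy ← 0.69·5.568 = 3.842
Arc 6: start y=0.000, vy=3.842 → t=0.783, apex=0.752, x_land=77.278, impact vy=-3.842
  bounce: vy ← 0.69·3.842 = 2.651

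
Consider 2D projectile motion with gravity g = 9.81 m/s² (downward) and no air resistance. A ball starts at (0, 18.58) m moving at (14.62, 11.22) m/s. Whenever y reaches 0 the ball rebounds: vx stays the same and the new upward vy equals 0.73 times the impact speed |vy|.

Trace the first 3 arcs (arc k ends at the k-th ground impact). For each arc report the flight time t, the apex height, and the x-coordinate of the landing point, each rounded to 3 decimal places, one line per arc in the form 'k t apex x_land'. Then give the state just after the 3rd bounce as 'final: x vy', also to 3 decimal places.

Arc 1: start y=18.580, vy=11.220 → t=3.401, apex=24.996, x_land=49.725, impact vy=-22.146
  bounce: vy ← 0.73·22.146 = 16.166
Arc 2: start y=0.000, vy=16.166 → t=3.296, apex=13.321, x_land=97.911, impact vy=-16.166
  bounce: vy ← 0.73·16.166 = 11.801
Arc 3: start y=0.000, vy=11.801 → t=2.406, apex=7.099, x_land=133.087, impact vy=-11.801
  bounce: vy ← 0.73·11.801 = 8.615

1 3.401 24.996 49.725
2 3.296 13.321 97.911
3 2.406 7.099 133.087
final: 133.087 8.615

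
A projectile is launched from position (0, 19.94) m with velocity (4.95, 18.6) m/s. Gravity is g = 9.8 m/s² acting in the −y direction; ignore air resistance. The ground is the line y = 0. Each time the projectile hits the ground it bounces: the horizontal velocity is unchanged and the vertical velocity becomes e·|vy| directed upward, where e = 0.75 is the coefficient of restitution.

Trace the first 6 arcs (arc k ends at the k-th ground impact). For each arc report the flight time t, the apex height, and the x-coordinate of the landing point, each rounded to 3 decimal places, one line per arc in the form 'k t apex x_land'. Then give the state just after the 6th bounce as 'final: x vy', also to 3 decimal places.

1 4.668 37.591 23.105
2 4.155 21.145 43.671
3 3.116 11.894 59.095
4 2.337 6.690 70.663
5 1.753 3.763 79.339
6 1.315 2.117 85.846
final: 85.846 4.831

Arc 1: start y=19.940, vy=18.600 → t=4.668, apex=37.591, x_land=23.105, impact vy=-27.144
  bounce: vy ← 0.75·27.144 = 20.358
Arc 2: start y=0.000, vy=20.358 → t=4.155, apex=21.145, x_land=43.671, impact vy=-20.358
  bounce: vy ← 0.75·20.358 = 15.268
Arc 3: start y=0.000, vy=15.268 → t=3.116, apex=11.894, x_land=59.095, impact vy=-15.268
  bounce: vy ← 0.75·15.268 = 11.451
Arc 4: start y=0.000, vy=11.451 → t=2.337, apex=6.690, x_land=70.663, impact vy=-11.451
  bounce: vy ← 0.75·11.451 = 8.588
Arc 5: start y=0.000, vy=8.588 → t=1.753, apex=3.763, x_land=79.339, impact vy=-8.588
  bounce: vy ← 0.75·8.588 = 6.441
Arc 6: start y=0.000, vy=6.441 → t=1.315, apex=2.117, x_land=85.846, impact vy=-6.441
  bounce: vy ← 0.75·6.441 = 4.831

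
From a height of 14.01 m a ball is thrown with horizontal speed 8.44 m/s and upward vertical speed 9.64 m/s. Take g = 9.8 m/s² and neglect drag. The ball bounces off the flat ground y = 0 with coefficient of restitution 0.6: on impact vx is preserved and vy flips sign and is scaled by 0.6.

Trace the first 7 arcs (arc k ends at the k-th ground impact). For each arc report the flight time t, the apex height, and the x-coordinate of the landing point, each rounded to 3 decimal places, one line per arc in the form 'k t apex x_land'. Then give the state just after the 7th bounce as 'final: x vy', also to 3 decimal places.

1 2.940 18.751 24.813
2 2.347 6.750 44.625
3 1.408 2.430 56.513
4 0.845 0.875 63.645
5 0.507 0.315 67.925
6 0.304 0.113 70.493
7 0.183 0.041 72.033
final: 72.033 0.537

Arc 1: start y=14.010, vy=9.640 → t=2.940, apex=18.751, x_land=24.813, impact vy=-19.171
  bounce: vy ← 0.6·19.171 = 11.503
Arc 2: start y=0.000, vy=11.503 → t=2.347, apex=6.750, x_land=44.625, impact vy=-11.503
  bounce: vy ← 0.6·11.503 = 6.902
Arc 3: start y=0.000, vy=6.902 → t=1.408, apex=2.430, x_land=56.513, impact vy=-6.902
  bounce: vy ← 0.6·6.902 = 4.141
Arc 4: start y=0.000, vy=4.141 → t=0.845, apex=0.875, x_land=63.645, impact vy=-4.141
  bounce: vy ← 0.6·4.141 = 2.485
Arc 5: start y=0.000, vy=2.485 → t=0.507, apex=0.315, x_land=67.925, impact vy=-2.485
  bounce: vy ← 0.6·2.485 = 1.491
Arc 6: start y=0.000, vy=1.491 → t=0.304, apex=0.113, x_land=70.493, impact vy=-1.491
  bounce: vy ← 0.6·1.491 = 0.894
Arc 7: start y=0.000, vy=0.894 → t=0.183, apex=0.041, x_land=72.033, impact vy=-0.894
  bounce: vy ← 0.6·0.894 = 0.537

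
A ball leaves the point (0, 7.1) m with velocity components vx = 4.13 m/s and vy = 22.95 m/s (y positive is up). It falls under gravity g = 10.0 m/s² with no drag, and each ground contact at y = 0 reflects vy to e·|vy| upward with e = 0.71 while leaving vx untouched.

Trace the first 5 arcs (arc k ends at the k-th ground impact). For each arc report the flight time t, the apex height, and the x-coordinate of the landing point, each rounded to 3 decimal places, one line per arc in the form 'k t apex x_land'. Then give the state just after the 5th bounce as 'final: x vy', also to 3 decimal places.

1 4.881 33.435 20.158
2 3.672 16.855 35.324
3 2.607 8.496 46.091
4 1.851 4.283 53.736
5 1.314 2.159 59.164
final: 59.164 4.666

Arc 1: start y=7.100, vy=22.950 → t=4.881, apex=33.435, x_land=20.158, impact vy=-25.859
  bounce: vy ← 0.71·25.859 = 18.360
Arc 2: start y=0.000, vy=18.360 → t=3.672, apex=16.855, x_land=35.324, impact vy=-18.360
  bounce: vy ← 0.71·18.360 = 13.036
Arc 3: start y=0.000, vy=13.036 → t=2.607, apex=8.496, x_land=46.091, impact vy=-13.036
  bounce: vy ← 0.71·13.036 = 9.255
Arc 4: start y=0.000, vy=9.255 → t=1.851, apex=4.283, x_land=53.736, impact vy=-9.255
  bounce: vy ← 0.71·9.255 = 6.571
Arc 5: start y=0.000, vy=6.571 → t=1.314, apex=2.159, x_land=59.164, impact vy=-6.571
  bounce: vy ← 0.71·6.571 = 4.666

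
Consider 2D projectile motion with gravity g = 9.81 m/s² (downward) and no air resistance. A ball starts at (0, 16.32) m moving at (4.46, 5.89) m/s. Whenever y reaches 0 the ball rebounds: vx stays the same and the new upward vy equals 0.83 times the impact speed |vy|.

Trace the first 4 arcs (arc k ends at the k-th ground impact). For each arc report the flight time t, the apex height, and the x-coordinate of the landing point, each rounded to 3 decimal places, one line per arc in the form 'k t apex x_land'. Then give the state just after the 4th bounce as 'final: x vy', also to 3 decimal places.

1 2.521 18.088 11.243
2 3.188 12.461 25.460
3 2.646 8.584 37.260
4 2.196 5.914 47.055
final: 47.055 8.940

Arc 1: start y=16.320, vy=5.890 → t=2.521, apex=18.088, x_land=11.243, impact vy=-18.839
  bounce: vy ← 0.83·18.839 = 15.636
Arc 2: start y=0.000, vy=15.636 → t=3.188, apex=12.461, x_land=25.460, impact vy=-15.636
  bounce: vy ← 0.83·15.636 = 12.978
Arc 3: start y=0.000, vy=12.978 → t=2.646, apex=8.584, x_land=37.260, impact vy=-12.978
  bounce: vy ← 0.83·12.978 = 10.772
Arc 4: start y=0.000, vy=10.772 → t=2.196, apex=5.914, x_land=47.055, impact vy=-10.772
  bounce: vy ← 0.83·10.772 = 8.940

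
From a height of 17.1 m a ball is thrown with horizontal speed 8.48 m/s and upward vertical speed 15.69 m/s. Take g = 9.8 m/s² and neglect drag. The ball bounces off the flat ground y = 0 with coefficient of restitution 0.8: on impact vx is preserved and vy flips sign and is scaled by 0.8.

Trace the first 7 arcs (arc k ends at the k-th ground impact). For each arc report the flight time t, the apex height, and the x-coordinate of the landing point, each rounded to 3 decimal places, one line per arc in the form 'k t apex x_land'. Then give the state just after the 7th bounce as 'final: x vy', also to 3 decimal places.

Arc 1: start y=17.100, vy=15.690 → t=4.061, apex=29.660, x_land=34.440, impact vy=-24.111
  bounce: vy ← 0.8·24.111 = 19.289
Arc 2: start y=0.000, vy=19.289 → t=3.936, apex=18.982, x_land=67.821, impact vy=-19.289
  bounce: vy ← 0.8·19.289 = 15.431
Arc 3: start y=0.000, vy=15.431 → t=3.149, apex=12.149, x_land=94.526, impact vy=-15.431
  bounce: vy ← 0.8·15.431 = 12.345
Arc 4: start y=0.000, vy=12.345 → t=2.519, apex=7.775, x_land=115.890, impact vy=-12.345
  bounce: vy ← 0.8·12.345 = 9.876
Arc 5: start y=0.000, vy=9.876 → t=2.015, apex=4.976, x_land=132.982, impact vy=-9.876
  bounce: vy ← 0.8·9.876 = 7.901
Arc 6: start y=0.000, vy=7.901 → t=1.612, apex=3.185, x_land=146.655, impact vy=-7.901
  bounce: vy ← 0.8·7.901 = 6.321
Arc 7: start y=0.000, vy=6.321 → t=1.290, apex=2.038, x_land=157.593, impact vy=-6.321
  bounce: vy ← 0.8·6.321 = 5.056

1 4.061 29.660 34.440
2 3.936 18.982 67.821
3 3.149 12.149 94.526
4 2.519 7.775 115.890
5 2.015 4.976 132.982
6 1.612 3.185 146.655
7 1.290 2.038 157.593
final: 157.593 5.056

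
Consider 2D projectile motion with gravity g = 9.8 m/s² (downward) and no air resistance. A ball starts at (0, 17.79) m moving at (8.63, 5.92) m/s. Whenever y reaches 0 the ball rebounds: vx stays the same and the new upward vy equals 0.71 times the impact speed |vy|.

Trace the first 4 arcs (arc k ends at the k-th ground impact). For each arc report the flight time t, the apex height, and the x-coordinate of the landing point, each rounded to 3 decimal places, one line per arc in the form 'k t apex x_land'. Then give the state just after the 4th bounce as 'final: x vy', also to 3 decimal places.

Arc 1: start y=17.790, vy=5.920 → t=2.603, apex=19.578, x_land=22.464, impact vy=-19.589
  bounce: vy ← 0.71·19.589 = 13.908
Arc 2: start y=0.000, vy=13.908 → t=2.838, apex=9.869, x_land=46.959, impact vy=-13.908
  bounce: vy ← 0.71·13.908 = 9.875
Arc 3: start y=0.000, vy=9.875 → t=2.015, apex=4.975, x_land=64.351, impact vy=-9.875
  bounce: vy ← 0.71·9.875 = 7.011
Arc 4: start y=0.000, vy=7.011 → t=1.431, apex=2.508, x_land=76.699, impact vy=-7.011
  bounce: vy ← 0.71·7.011 = 4.978

1 2.603 19.578 22.464
2 2.838 9.869 46.959
3 2.015 4.975 64.351
4 1.431 2.508 76.699
final: 76.699 4.978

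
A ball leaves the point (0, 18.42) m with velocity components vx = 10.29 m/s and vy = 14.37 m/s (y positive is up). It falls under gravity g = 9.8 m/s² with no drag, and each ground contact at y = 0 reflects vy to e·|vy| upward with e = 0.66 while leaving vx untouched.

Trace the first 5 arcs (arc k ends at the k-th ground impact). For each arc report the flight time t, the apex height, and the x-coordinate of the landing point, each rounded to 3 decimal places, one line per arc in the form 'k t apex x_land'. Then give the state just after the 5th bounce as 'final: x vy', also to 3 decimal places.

1 3.897 28.956 40.103
2 3.209 12.613 73.121
3 2.118 5.494 94.913
4 1.398 2.393 109.296
5 0.923 1.043 118.789
final: 118.789 2.983

Arc 1: start y=18.420, vy=14.370 → t=3.897, apex=28.956, x_land=40.103, impact vy=-23.823
  bounce: vy ← 0.66·23.823 = 15.723
Arc 2: start y=0.000, vy=15.723 → t=3.209, apex=12.613, x_land=73.121, impact vy=-15.723
  bounce: vy ← 0.66·15.723 = 10.377
Arc 3: start y=0.000, vy=10.377 → t=2.118, apex=5.494, x_land=94.913, impact vy=-10.377
  bounce: vy ← 0.66·10.377 = 6.849
Arc 4: start y=0.000, vy=6.849 → t=1.398, apex=2.393, x_land=109.296, impact vy=-6.849
  bounce: vy ← 0.66·6.849 = 4.520
Arc 5: start y=0.000, vy=4.520 → t=0.923, apex=1.043, x_land=118.789, impact vy=-4.520
  bounce: vy ← 0.66·4.520 = 2.983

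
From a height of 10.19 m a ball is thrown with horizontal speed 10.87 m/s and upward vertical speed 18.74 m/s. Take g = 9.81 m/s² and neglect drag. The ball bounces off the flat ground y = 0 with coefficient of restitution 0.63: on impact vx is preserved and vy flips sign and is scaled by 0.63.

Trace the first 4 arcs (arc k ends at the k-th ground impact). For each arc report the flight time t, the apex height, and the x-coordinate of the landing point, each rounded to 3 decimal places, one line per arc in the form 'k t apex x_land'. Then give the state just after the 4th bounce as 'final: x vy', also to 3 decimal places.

Arc 1: start y=10.190, vy=18.740 → t=4.303, apex=28.089, x_land=46.777, impact vy=-23.476
  bounce: vy ← 0.63·23.476 = 14.790
Arc 2: start y=0.000, vy=14.790 → t=3.015, apex=11.149, x_land=79.553, impact vy=-14.790
  bounce: vy ← 0.63·14.790 = 9.318
Arc 3: start y=0.000, vy=9.318 → t=1.900, apex=4.425, x_land=100.202, impact vy=-9.318
  bounce: vy ← 0.63·9.318 = 5.870
Arc 4: start y=0.000, vy=5.870 → t=1.197, apex=1.756, x_land=113.211, impact vy=-5.870
  bounce: vy ← 0.63·5.870 = 3.698

1 4.303 28.089 46.777
2 3.015 11.149 79.553
3 1.900 4.425 100.202
4 1.197 1.756 113.211
final: 113.211 3.698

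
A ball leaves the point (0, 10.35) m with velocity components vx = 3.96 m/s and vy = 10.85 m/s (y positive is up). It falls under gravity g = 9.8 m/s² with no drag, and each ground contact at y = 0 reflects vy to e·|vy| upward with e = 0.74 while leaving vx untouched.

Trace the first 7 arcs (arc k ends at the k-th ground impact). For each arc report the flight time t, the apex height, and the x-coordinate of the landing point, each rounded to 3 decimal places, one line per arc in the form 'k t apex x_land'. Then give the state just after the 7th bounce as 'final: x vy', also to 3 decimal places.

1 2.934 16.356 11.619
2 2.704 8.957 22.327
3 2.001 4.905 30.251
4 1.481 2.686 36.114
5 1.096 1.471 40.454
6 0.811 0.805 43.664
7 0.600 0.441 46.041
final: 46.041 2.176

Arc 1: start y=10.350, vy=10.850 → t=2.934, apex=16.356, x_land=11.619, impact vy=-17.905
  bounce: vy ← 0.74·17.905 = 13.250
Arc 2: start y=0.000, vy=13.250 → t=2.704, apex=8.957, x_land=22.327, impact vy=-13.250
  bounce: vy ← 0.74·13.250 = 9.805
Arc 3: start y=0.000, vy=9.805 → t=2.001, apex=4.905, x_land=30.251, impact vy=-9.805
  bounce: vy ← 0.74·9.805 = 7.255
Arc 4: start y=0.000, vy=7.255 → t=1.481, apex=2.686, x_land=36.114, impact vy=-7.255
  bounce: vy ← 0.74·7.255 = 5.369
Arc 5: start y=0.000, vy=5.369 → t=1.096, apex=1.471, x_land=40.454, impact vy=-5.369
  bounce: vy ← 0.74·5.369 = 3.973
Arc 6: start y=0.000, vy=3.973 → t=0.811, apex=0.805, x_land=43.664, impact vy=-3.973
  bounce: vy ← 0.74·3.973 = 2.940
Arc 7: start y=0.000, vy=2.940 → t=0.600, apex=0.441, x_land=46.041, impact vy=-2.940
  bounce: vy ← 0.74·2.940 = 2.176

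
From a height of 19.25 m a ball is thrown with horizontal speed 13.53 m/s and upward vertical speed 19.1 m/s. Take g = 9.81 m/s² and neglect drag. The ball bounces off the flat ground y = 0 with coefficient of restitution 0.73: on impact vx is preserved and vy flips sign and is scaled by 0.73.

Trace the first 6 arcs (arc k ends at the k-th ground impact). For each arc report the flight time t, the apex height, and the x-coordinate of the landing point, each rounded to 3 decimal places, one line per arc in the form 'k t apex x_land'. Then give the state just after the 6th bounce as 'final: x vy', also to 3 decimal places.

Arc 1: start y=19.250, vy=19.100 → t=4.725, apex=37.844, x_land=63.924, impact vy=-27.249
  bounce: vy ← 0.73·27.249 = 19.892
Arc 2: start y=0.000, vy=19.892 → t=4.055, apex=20.167, x_land=118.794, impact vy=-19.892
  bounce: vy ← 0.73·19.892 = 14.521
Arc 3: start y=0.000, vy=14.521 → t=2.960, apex=10.747, x_land=158.848, impact vy=-14.521
  bounce: vy ← 0.73·14.521 = 10.600
Arc 4: start y=0.000, vy=10.600 → t=2.161, apex=5.727, x_land=188.088, impact vy=-10.600
  bounce: vy ← 0.73·10.600 = 7.738
Arc 5: start y=0.000, vy=7.738 → t=1.578, apex=3.052, x_land=209.433, impact vy=-7.738
  bounce: vy ← 0.73·7.738 = 5.649
Arc 6: start y=0.000, vy=5.649 → t=1.152, apex=1.626, x_land=225.015, impact vy=-5.649
  bounce: vy ← 0.73·5.649 = 4.124

1 4.725 37.844 63.924
2 4.055 20.167 118.794
3 2.960 10.747 158.848
4 2.161 5.727 188.088
5 1.578 3.052 209.433
6 1.152 1.626 225.015
final: 225.015 4.124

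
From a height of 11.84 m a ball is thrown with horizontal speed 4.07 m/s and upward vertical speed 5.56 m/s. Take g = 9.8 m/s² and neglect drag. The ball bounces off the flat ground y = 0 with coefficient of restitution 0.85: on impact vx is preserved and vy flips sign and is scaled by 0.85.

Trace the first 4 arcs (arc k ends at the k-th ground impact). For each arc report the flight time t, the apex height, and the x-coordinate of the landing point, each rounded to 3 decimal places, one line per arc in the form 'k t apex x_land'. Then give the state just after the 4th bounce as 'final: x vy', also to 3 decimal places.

Arc 1: start y=11.840, vy=5.560 → t=2.222, apex=13.417, x_land=9.044, impact vy=-16.217
  bounce: vy ← 0.85·16.217 = 13.784
Arc 2: start y=0.000, vy=13.784 → t=2.813, apex=9.694, x_land=20.493, impact vy=-13.784
  bounce: vy ← 0.85·13.784 = 11.716
Arc 3: start y=0.000, vy=11.716 → t=2.391, apex=7.004, x_land=30.225, impact vy=-11.716
  bounce: vy ← 0.85·11.716 = 9.959
Arc 4: start y=0.000, vy=9.959 → t=2.032, apex=5.060, x_land=38.497, impact vy=-9.959
  bounce: vy ← 0.85·9.959 = 8.465

1 2.222 13.417 9.044
2 2.813 9.694 20.493
3 2.391 7.004 30.225
4 2.032 5.060 38.497
final: 38.497 8.465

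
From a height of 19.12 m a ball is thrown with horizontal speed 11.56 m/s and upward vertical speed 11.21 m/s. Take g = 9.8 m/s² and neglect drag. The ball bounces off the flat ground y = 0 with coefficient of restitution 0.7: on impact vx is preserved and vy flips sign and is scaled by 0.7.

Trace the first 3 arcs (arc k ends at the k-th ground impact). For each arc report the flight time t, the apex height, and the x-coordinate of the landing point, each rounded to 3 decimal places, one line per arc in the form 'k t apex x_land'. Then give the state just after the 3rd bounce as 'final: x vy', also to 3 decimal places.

Arc 1: start y=19.120, vy=11.210 → t=3.427, apex=25.531, x_land=39.611, impact vy=-22.370
  bounce: vy ← 0.7·22.370 = 15.659
Arc 2: start y=0.000, vy=15.659 → t=3.196, apex=12.510, x_land=76.553, impact vy=-15.659
  bounce: vy ← 0.7·15.659 = 10.961
Arc 3: start y=0.000, vy=10.961 → t=2.237, apex=6.130, x_land=102.413, impact vy=-10.961
  bounce: vy ← 0.7·10.961 = 7.673

1 3.427 25.531 39.611
2 3.196 12.510 76.553
3 2.237 6.130 102.413
final: 102.413 7.673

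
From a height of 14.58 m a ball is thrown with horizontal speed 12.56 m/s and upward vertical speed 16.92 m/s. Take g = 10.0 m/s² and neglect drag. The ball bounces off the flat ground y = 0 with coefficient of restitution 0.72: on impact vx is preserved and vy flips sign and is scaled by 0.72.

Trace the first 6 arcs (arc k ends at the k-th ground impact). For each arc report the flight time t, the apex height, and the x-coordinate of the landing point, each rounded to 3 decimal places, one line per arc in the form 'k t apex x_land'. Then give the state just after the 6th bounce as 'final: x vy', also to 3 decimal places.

1 4.096 28.894 51.445
2 3.462 14.979 94.923
3 2.492 7.765 126.228
4 1.795 4.025 148.767
5 1.292 2.087 164.995
6 0.930 1.082 176.679
final: 176.679 3.349

Arc 1: start y=14.580, vy=16.920 → t=4.096, apex=28.894, x_land=51.445, impact vy=-24.039
  bounce: vy ← 0.72·24.039 = 17.308
Arc 2: start y=0.000, vy=17.308 → t=3.462, apex=14.979, x_land=94.923, impact vy=-17.308
  bounce: vy ← 0.72·17.308 = 12.462
Arc 3: start y=0.000, vy=12.462 → t=2.492, apex=7.765, x_land=126.228, impact vy=-12.462
  bounce: vy ← 0.72·12.462 = 8.973
Arc 4: start y=0.000, vy=8.973 → t=1.795, apex=4.025, x_land=148.767, impact vy=-8.973
  bounce: vy ← 0.72·8.973 = 6.460
Arc 5: start y=0.000, vy=6.460 → t=1.292, apex=2.087, x_land=164.995, impact vy=-6.460
  bounce: vy ← 0.72·6.460 = 4.651
Arc 6: start y=0.000, vy=4.651 → t=0.930, apex=1.082, x_land=176.679, impact vy=-4.651
  bounce: vy ← 0.72·4.651 = 3.349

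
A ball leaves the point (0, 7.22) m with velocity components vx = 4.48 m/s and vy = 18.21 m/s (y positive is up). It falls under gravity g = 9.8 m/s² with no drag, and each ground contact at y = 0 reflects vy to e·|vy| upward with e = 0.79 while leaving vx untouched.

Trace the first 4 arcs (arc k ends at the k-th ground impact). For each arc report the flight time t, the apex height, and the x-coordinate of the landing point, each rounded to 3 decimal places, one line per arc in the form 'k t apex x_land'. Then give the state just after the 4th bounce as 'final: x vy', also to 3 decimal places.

1 4.078 24.139 18.268
2 3.507 15.065 33.979
3 2.770 9.402 46.390
4 2.189 5.868 56.195
final: 56.195 8.472

Arc 1: start y=7.220, vy=18.210 → t=4.078, apex=24.139, x_land=18.268, impact vy=-21.751
  bounce: vy ← 0.79·21.751 = 17.183
Arc 2: start y=0.000, vy=17.183 → t=3.507, apex=15.065, x_land=33.979, impact vy=-17.183
  bounce: vy ← 0.79·17.183 = 13.575
Arc 3: start y=0.000, vy=13.575 → t=2.770, apex=9.402, x_land=46.390, impact vy=-13.575
  bounce: vy ← 0.79·13.575 = 10.724
Arc 4: start y=0.000, vy=10.724 → t=2.189, apex=5.868, x_land=56.195, impact vy=-10.724
  bounce: vy ← 0.79·10.724 = 8.472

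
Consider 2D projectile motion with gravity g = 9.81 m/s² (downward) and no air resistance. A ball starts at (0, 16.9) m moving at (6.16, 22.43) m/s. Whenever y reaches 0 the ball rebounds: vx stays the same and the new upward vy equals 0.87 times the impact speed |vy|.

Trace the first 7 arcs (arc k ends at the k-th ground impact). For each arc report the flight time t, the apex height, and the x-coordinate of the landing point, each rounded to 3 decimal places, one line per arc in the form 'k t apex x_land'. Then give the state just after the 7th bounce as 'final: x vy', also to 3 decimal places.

Arc 1: start y=16.900, vy=22.430 → t=5.231, apex=42.542, x_land=32.226, impact vy=-28.891
  bounce: vy ← 0.87·28.891 = 25.135
Arc 2: start y=0.000, vy=25.135 → t=5.124, apex=32.200, x_land=63.792, impact vy=-25.135
  bounce: vy ← 0.87·25.135 = 21.868
Arc 3: start y=0.000, vy=21.868 → t=4.458, apex=24.372, x_land=91.255, impact vy=-21.868
  bounce: vy ← 0.87·21.868 = 19.025
Arc 4: start y=0.000, vy=19.025 → t=3.879, apex=18.448, x_land=115.147, impact vy=-19.025
  bounce: vy ← 0.87·19.025 = 16.552
Arc 5: start y=0.000, vy=16.552 → t=3.374, apex=13.963, x_land=135.934, impact vy=-16.552
  bounce: vy ← 0.87·16.552 = 14.400
Arc 6: start y=0.000, vy=14.400 → t=2.936, apex=10.569, x_land=154.018, impact vy=-14.400
  bounce: vy ← 0.87·14.400 = 12.528
Arc 7: start y=0.000, vy=12.528 → t=2.554, apex=7.999, x_land=169.751, impact vy=-12.528
  bounce: vy ← 0.87·12.528 = 10.899

1 5.231 42.542 32.226
2 5.124 32.200 63.792
3 4.458 24.372 91.255
4 3.879 18.448 115.147
5 3.374 13.963 135.934
6 2.936 10.569 154.018
7 2.554 7.999 169.751
final: 169.751 10.899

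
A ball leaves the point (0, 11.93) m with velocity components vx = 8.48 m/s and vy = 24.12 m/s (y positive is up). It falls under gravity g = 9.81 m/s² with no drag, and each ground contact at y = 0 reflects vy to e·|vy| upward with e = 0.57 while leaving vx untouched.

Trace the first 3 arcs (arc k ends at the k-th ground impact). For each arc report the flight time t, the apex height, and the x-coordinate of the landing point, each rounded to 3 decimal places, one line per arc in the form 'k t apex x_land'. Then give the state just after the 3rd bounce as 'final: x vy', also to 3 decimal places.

Arc 1: start y=11.930, vy=24.120 → t=5.370, apex=41.582, x_land=45.540, impact vy=-28.563
  bounce: vy ← 0.57·28.563 = 16.281
Arc 2: start y=0.000, vy=16.281 → t=3.319, apex=13.510, x_land=73.688, impact vy=-16.281
  bounce: vy ← 0.57·16.281 = 9.280
Arc 3: start y=0.000, vy=9.280 → t=1.892, apex=4.389, x_land=89.731, impact vy=-9.280
  bounce: vy ← 0.57·9.280 = 5.290

1 5.370 41.582 45.540
2 3.319 13.510 73.688
3 1.892 4.389 89.731
final: 89.731 5.290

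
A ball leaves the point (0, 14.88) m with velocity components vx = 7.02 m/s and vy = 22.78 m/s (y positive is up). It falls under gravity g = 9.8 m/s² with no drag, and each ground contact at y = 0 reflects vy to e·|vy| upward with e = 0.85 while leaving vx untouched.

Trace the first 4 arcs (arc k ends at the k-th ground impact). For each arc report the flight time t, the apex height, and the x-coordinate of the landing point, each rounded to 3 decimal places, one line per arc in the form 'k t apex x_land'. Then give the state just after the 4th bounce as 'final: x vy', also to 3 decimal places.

Arc 1: start y=14.880, vy=22.780 → t=5.230, apex=41.356, x_land=36.712, impact vy=-28.471
  bounce: vy ← 0.85·28.471 = 24.200
Arc 2: start y=0.000, vy=24.200 → t=4.939, apex=29.880, x_land=71.382, impact vy=-24.200
  bounce: vy ← 0.85·24.200 = 20.570
Arc 3: start y=0.000, vy=20.570 → t=4.198, apex=21.588, x_land=100.852, impact vy=-20.570
  bounce: vy ← 0.85·20.570 = 17.485
Arc 4: start y=0.000, vy=17.485 → t=3.568, apex=15.597, x_land=125.901, impact vy=-17.485
  bounce: vy ← 0.85·17.485 = 14.862

1 5.230 41.356 36.712
2 4.939 29.880 71.382
3 4.198 21.588 100.852
4 3.568 15.597 125.901
final: 125.901 14.862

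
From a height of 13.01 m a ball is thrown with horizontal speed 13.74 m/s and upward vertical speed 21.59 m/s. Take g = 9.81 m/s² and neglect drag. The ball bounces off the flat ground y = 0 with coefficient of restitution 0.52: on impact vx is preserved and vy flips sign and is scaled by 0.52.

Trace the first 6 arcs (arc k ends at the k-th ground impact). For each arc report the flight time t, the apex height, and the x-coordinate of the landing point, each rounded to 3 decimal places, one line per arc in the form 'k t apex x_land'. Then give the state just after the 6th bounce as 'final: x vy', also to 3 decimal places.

Arc 1: start y=13.010, vy=21.590 → t=4.939, apex=36.768, x_land=67.858, impact vy=-26.859
  bounce: vy ← 0.52·26.859 = 13.966
Arc 2: start y=0.000, vy=13.966 → t=2.847, apex=9.942, x_land=106.981, impact vy=-13.966
  bounce: vy ← 0.52·13.966 = 7.263
Arc 3: start y=0.000, vy=7.263 → t=1.481, apex=2.688, x_land=127.325, impact vy=-7.263
  bounce: vy ← 0.52·7.263 = 3.777
Arc 4: start y=0.000, vy=3.777 → t=0.770, apex=0.727, x_land=137.904, impact vy=-3.777
  bounce: vy ← 0.52·3.777 = 1.964
Arc 5: start y=0.000, vy=1.964 → t=0.400, apex=0.197, x_land=143.405, impact vy=-1.964
  bounce: vy ← 0.52·1.964 = 1.021
Arc 6: start y=0.000, vy=1.021 → t=0.208, apex=0.053, x_land=146.265, impact vy=-1.021
  bounce: vy ← 0.52·1.021 = 0.531

1 4.939 36.768 67.858
2 2.847 9.942 106.981
3 1.481 2.688 127.325
4 0.770 0.727 137.904
5 0.400 0.197 143.405
6 0.208 0.053 146.265
final: 146.265 0.531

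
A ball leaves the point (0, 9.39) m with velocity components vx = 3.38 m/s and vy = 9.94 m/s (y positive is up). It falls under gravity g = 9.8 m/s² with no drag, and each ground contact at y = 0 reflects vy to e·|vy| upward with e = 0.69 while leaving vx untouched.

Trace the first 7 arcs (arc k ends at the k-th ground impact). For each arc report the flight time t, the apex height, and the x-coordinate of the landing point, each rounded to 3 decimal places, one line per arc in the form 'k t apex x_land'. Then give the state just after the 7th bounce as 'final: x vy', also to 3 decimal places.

Arc 1: start y=9.390, vy=9.940 → t=2.730, apex=14.431, x_land=9.229, impact vy=-16.818
  bounce: vy ← 0.69·16.818 = 11.604
Arc 2: start y=0.000, vy=11.604 → t=2.368, apex=6.871, x_land=17.234, impact vy=-11.604
  bounce: vy ← 0.69·11.604 = 8.007
Arc 3: start y=0.000, vy=8.007 → t=1.634, apex=3.271, x_land=22.757, impact vy=-8.007
  bounce: vy ← 0.69·8.007 = 5.525
Arc 4: start y=0.000, vy=5.525 → t=1.128, apex=1.557, x_land=26.568, impact vy=-5.525
  bounce: vy ← 0.69·5.525 = 3.812
Arc 5: start y=0.000, vy=3.812 → t=0.778, apex=0.741, x_land=29.197, impact vy=-3.812
  bounce: vy ← 0.69·3.812 = 2.630
Arc 6: start y=0.000, vy=2.630 → t=0.537, apex=0.353, x_land=31.012, impact vy=-2.630
  bounce: vy ← 0.69·2.630 = 1.815
Arc 7: start y=0.000, vy=1.815 → t=0.370, apex=0.168, x_land=32.264, impact vy=-1.815
  bounce: vy ← 0.69·1.815 = 1.252

1 2.730 14.431 9.229
2 2.368 6.871 17.234
3 1.634 3.271 22.757
4 1.128 1.557 26.568
5 0.778 0.741 29.197
6 0.537 0.353 31.012
7 0.370 0.168 32.264
final: 32.264 1.252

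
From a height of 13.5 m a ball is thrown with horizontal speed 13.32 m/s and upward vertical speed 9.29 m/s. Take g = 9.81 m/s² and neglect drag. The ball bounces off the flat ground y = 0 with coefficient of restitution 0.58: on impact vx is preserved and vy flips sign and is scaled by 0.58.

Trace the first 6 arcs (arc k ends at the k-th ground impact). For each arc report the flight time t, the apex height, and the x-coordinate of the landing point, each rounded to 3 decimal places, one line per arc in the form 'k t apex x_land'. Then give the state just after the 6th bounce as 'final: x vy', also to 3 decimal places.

1 2.857 17.899 38.059
2 2.216 6.021 67.574
3 1.285 2.026 84.694
4 0.745 0.681 94.623
5 0.432 0.229 100.382
6 0.251 0.077 103.722
final: 103.722 0.713

Arc 1: start y=13.500, vy=9.290 → t=2.857, apex=17.899, x_land=38.059, impact vy=-18.740
  bounce: vy ← 0.58·18.740 = 10.869
Arc 2: start y=0.000, vy=10.869 → t=2.216, apex=6.021, x_land=67.574, impact vy=-10.869
  bounce: vy ← 0.58·10.869 = 6.304
Arc 3: start y=0.000, vy=6.304 → t=1.285, apex=2.026, x_land=84.694, impact vy=-6.304
  bounce: vy ← 0.58·6.304 = 3.656
Arc 4: start y=0.000, vy=3.656 → t=0.745, apex=0.681, x_land=94.623, impact vy=-3.656
  bounce: vy ← 0.58·3.656 = 2.121
Arc 5: start y=0.000, vy=2.121 → t=0.432, apex=0.229, x_land=100.382, impact vy=-2.121
  bounce: vy ← 0.58·2.121 = 1.230
Arc 6: start y=0.000, vy=1.230 → t=0.251, apex=0.077, x_land=103.722, impact vy=-1.230
  bounce: vy ← 0.58·1.230 = 0.713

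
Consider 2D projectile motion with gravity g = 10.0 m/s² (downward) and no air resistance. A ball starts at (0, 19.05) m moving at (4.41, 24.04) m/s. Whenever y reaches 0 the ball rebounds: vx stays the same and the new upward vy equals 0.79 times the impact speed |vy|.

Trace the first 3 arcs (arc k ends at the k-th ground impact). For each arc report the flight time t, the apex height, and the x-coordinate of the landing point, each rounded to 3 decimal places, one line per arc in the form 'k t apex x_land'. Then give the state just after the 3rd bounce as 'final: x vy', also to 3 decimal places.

Arc 1: start y=19.050, vy=24.040 → t=5.501, apex=47.946, x_land=24.258, impact vy=-30.966
  bounce: vy ← 0.79·30.966 = 24.464
Arc 2: start y=0.000, vy=24.464 → t=4.893, apex=29.923, x_land=45.835, impact vy=-24.464
  bounce: vy ← 0.79·24.464 = 19.326
Arc 3: start y=0.000, vy=19.326 → t=3.865, apex=18.675, x_land=62.880, impact vy=-19.326
  bounce: vy ← 0.79·19.326 = 15.268

1 5.501 47.946 24.258
2 4.893 29.923 45.835
3 3.865 18.675 62.880
final: 62.880 15.268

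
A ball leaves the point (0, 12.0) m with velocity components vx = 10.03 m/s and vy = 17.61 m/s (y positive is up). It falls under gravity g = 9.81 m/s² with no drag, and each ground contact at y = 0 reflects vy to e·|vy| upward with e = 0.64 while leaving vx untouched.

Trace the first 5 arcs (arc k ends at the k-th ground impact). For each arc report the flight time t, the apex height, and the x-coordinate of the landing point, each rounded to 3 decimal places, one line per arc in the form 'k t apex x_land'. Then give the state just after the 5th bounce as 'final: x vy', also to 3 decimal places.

1 4.176 27.806 41.886
2 3.048 11.389 72.453
3 1.950 4.665 92.016
4 1.248 1.911 104.537
5 0.799 0.783 112.550
final: 112.550 2.508

Arc 1: start y=12.000, vy=17.610 → t=4.176, apex=27.806, x_land=41.886, impact vy=-23.357
  bounce: vy ← 0.64·23.357 = 14.949
Arc 2: start y=0.000, vy=14.949 → t=3.048, apex=11.389, x_land=72.453, impact vy=-14.949
  bounce: vy ← 0.64·14.949 = 9.567
Arc 3: start y=0.000, vy=9.567 → t=1.950, apex=4.665, x_land=92.016, impact vy=-9.567
  bounce: vy ← 0.64·9.567 = 6.123
Arc 4: start y=0.000, vy=6.123 → t=1.248, apex=1.911, x_land=104.537, impact vy=-6.123
  bounce: vy ← 0.64·6.123 = 3.919
Arc 5: start y=0.000, vy=3.919 → t=0.799, apex=0.783, x_land=112.550, impact vy=-3.919
  bounce: vy ← 0.64·3.919 = 2.508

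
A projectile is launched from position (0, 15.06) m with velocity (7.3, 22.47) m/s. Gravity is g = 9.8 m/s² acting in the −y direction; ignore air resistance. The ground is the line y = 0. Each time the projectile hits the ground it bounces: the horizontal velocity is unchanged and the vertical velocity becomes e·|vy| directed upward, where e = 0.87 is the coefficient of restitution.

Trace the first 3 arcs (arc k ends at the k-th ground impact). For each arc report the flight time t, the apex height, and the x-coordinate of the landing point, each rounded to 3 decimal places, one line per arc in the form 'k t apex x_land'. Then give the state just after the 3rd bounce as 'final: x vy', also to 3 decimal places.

1 5.179 40.820 37.808
2 5.022 30.897 74.469
3 4.369 23.386 106.365
final: 106.365 18.626

Arc 1: start y=15.060, vy=22.470 → t=5.179, apex=40.820, x_land=37.808, impact vy=-28.286
  bounce: vy ← 0.87·28.286 = 24.608
Arc 2: start y=0.000, vy=24.608 → t=5.022, apex=30.897, x_land=74.469, impact vy=-24.608
  bounce: vy ← 0.87·24.608 = 21.409
Arc 3: start y=0.000, vy=21.409 → t=4.369, apex=23.386, x_land=106.365, impact vy=-21.409
  bounce: vy ← 0.87·21.409 = 18.626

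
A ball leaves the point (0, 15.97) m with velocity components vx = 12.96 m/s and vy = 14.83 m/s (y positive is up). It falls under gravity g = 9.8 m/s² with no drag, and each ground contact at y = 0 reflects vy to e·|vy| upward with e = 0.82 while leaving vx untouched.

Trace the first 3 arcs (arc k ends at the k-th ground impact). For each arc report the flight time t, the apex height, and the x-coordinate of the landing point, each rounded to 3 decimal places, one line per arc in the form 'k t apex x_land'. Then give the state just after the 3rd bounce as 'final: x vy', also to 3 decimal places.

1 3.869 27.191 50.141
2 3.863 18.283 100.210
3 3.168 12.294 141.266
final: 141.266 12.729

Arc 1: start y=15.970, vy=14.830 → t=3.869, apex=27.191, x_land=50.141, impact vy=-23.086
  bounce: vy ← 0.82·23.086 = 18.930
Arc 2: start y=0.000, vy=18.930 → t=3.863, apex=18.283, x_land=100.210, impact vy=-18.930
  bounce: vy ← 0.82·18.930 = 15.523
Arc 3: start y=0.000, vy=15.523 → t=3.168, apex=12.294, x_land=141.266, impact vy=-15.523
  bounce: vy ← 0.82·15.523 = 12.729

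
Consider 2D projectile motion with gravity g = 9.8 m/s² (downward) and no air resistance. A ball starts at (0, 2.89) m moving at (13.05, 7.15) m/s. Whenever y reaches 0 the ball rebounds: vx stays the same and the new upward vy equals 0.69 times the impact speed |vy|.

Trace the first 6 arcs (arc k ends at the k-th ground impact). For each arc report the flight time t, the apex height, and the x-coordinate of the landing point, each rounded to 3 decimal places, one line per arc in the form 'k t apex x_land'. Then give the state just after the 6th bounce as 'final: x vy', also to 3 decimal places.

Arc 1: start y=2.890, vy=7.150 → t=1.789, apex=5.498, x_land=23.345, impact vy=-10.381
  bounce: vy ← 0.69·10.381 = 7.163
Arc 2: start y=0.000, vy=7.163 → t=1.462, apex=2.618, x_land=42.422, impact vy=-7.163
  bounce: vy ← 0.69·7.163 = 4.942
Arc 3: start y=0.000, vy=4.942 → t=1.009, apex=1.246, x_land=55.585, impact vy=-4.942
  bounce: vy ← 0.69·4.942 = 3.410
Arc 4: start y=0.000, vy=3.410 → t=0.696, apex=0.593, x_land=64.667, impact vy=-3.410
  bounce: vy ← 0.69·3.410 = 2.353
Arc 5: start y=0.000, vy=2.353 → t=0.480, apex=0.283, x_land=70.934, impact vy=-2.353
  bounce: vy ← 0.69·2.353 = 1.624
Arc 6: start y=0.000, vy=1.624 → t=0.331, apex=0.134, x_land=75.258, impact vy=-1.624
  bounce: vy ← 0.69·1.624 = 1.120

1 1.789 5.498 23.345
2 1.462 2.618 42.422
3 1.009 1.246 55.585
4 0.696 0.593 64.667
5 0.480 0.283 70.934
6 0.331 0.134 75.258
final: 75.258 1.120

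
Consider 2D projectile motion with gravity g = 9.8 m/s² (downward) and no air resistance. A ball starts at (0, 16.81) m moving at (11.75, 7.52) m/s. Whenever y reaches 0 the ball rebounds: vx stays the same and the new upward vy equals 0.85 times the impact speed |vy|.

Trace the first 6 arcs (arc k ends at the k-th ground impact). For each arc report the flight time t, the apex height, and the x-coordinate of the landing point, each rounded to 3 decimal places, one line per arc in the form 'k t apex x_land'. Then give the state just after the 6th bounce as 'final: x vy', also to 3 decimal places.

1 2.772 19.695 32.573
2 3.408 14.230 72.620
3 2.897 10.281 106.660
4 2.462 7.428 135.594
5 2.093 5.367 160.188
6 1.779 3.877 181.093
final: 181.093 7.410

Arc 1: start y=16.810, vy=7.520 → t=2.772, apex=19.695, x_land=32.573, impact vy=-19.648
  bounce: vy ← 0.85·19.648 = 16.700
Arc 2: start y=0.000, vy=16.700 → t=3.408, apex=14.230, x_land=72.620, impact vy=-16.700
  bounce: vy ← 0.85·16.700 = 14.195
Arc 3: start y=0.000, vy=14.195 → t=2.897, apex=10.281, x_land=106.660, impact vy=-14.195
  bounce: vy ← 0.85·14.195 = 12.066
Arc 4: start y=0.000, vy=12.066 → t=2.462, apex=7.428, x_land=135.594, impact vy=-12.066
  bounce: vy ← 0.85·12.066 = 10.256
Arc 5: start y=0.000, vy=10.256 → t=2.093, apex=5.367, x_land=160.188, impact vy=-10.256
  bounce: vy ← 0.85·10.256 = 8.718
Arc 6: start y=0.000, vy=8.718 → t=1.779, apex=3.877, x_land=181.093, impact vy=-8.718
  bounce: vy ← 0.85·8.718 = 7.410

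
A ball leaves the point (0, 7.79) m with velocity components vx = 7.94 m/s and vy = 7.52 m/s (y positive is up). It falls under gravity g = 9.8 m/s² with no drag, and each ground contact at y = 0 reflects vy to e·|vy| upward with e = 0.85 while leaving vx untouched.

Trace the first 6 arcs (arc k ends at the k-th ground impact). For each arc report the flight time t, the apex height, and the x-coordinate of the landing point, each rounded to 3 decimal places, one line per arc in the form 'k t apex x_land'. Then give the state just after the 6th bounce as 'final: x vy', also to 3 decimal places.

1 2.243 10.675 17.812
2 2.509 7.713 37.736
3 2.133 5.573 54.670
4 1.813 4.026 69.065
5 1.541 2.909 81.300
6 1.310 2.102 91.700
final: 91.700 5.455

Arc 1: start y=7.790, vy=7.520 → t=2.243, apex=10.675, x_land=17.812, impact vy=-14.465
  bounce: vy ← 0.85·14.465 = 12.295
Arc 2: start y=0.000, vy=12.295 → t=2.509, apex=7.713, x_land=37.736, impact vy=-12.295
  bounce: vy ← 0.85·12.295 = 10.451
Arc 3: start y=0.000, vy=10.451 → t=2.133, apex=5.573, x_land=54.670, impact vy=-10.451
  bounce: vy ← 0.85·10.451 = 8.883
Arc 4: start y=0.000, vy=8.883 → t=1.813, apex=4.026, x_land=69.065, impact vy=-8.883
  bounce: vy ← 0.85·8.883 = 7.551
Arc 5: start y=0.000, vy=7.551 → t=1.541, apex=2.909, x_land=81.300, impact vy=-7.551
  bounce: vy ← 0.85·7.551 = 6.418
Arc 6: start y=0.000, vy=6.418 → t=1.310, apex=2.102, x_land=91.700, impact vy=-6.418
  bounce: vy ← 0.85·6.418 = 5.455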